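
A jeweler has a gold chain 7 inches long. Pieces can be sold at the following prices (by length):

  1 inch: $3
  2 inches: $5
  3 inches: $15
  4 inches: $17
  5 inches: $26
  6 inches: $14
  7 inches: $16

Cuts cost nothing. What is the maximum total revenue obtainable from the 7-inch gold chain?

Consider every possible first cut. v[k] is the best of p[i]+v[k−i] over all sellable i≤k.
v[1] = 3
v[2] = max(3+3, 5+0) = 6
v[3] = max(3+6, 5+3, 15+0) = 15
v[4] = max(3+15, 5+6, 15+3, 17+0) = 18
v[5] = max(3+18, 5+15, 15+6, 17+3, 26+0) = 26
v[6] = max(3+26, 5+18, 15+15, 17+6, 26+3, 14+0) = 30
v[7] = max(3+30, 5+26, 15+18, …, 14+3, 16+0) = 33
One optimal cutting: 3 + 3 + 1 → $15 + $15 + $3 = $33.

33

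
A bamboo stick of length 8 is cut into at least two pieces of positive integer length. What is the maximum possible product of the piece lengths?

18

Fill f[k] for k=2..8: at each k try every first piece i and multiply by the better of (k−i) uncut or f[k−i].
f[2] = 1×max(1,0) = 1×1 = 1
f[3] = max(1×2, 2×1) = 2
f[4] = max(1×3, 2×2, 3×1) = 4
f[5] = max(1×4, 2×3, 3×2, 4×1) = 6
f[6] = max(1×6, 2×4, 3×3, 4×2, 5×1) = 9
f[7] = max(1×9, 2×6, 3×4, 4×3, 5×2, 6×1) = 12
f[8] = max(1×12, 2×9, 3×6, …, 6×2, 7×1) = 18
One optimal split: 3 + 3 + 2; product 3×3×2 = 18.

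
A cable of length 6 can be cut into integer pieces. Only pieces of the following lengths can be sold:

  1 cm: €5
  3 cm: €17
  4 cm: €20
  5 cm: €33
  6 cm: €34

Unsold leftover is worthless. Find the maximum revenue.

38

Let best[k] be the best obtainable value from length k. For each k, try every first piece i and keep the best of price[i] + best[k−i].
best[1] = 5
best[2] = 10  (first piece 1, then best[1]=5)
best[3] = max(5+10, 17+0) = 17
best[4] = max(5+17, 17+5, 20+0) = 22
best[5] = max(5+22, 17+10, 20+5, 33+0) = 33
best[6] = max(5+33, 17+17, 20+10, 33+5, 34+0) = 38
One optimal cutting: 5 + 1 → €38.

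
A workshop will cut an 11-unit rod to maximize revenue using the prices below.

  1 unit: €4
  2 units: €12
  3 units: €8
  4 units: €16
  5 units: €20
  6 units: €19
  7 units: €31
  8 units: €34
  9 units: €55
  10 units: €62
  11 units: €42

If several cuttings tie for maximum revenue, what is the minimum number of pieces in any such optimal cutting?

2

Build r[k] bottom-up: r[k] = max over allowed piece i of (p[i] + r[k−i]).
r[1] = 4
r[2] = max(4+4, 12+0) = 12
r[3] = max(4+12, 12+4, 8+0) = 16
r[4] = max(4+16, 12+12, 8+4, 16+0) = 24
r[5] = max(4+24, 12+16, 8+12, 16+4, 20+0) = 28
r[6] = max(4+28, 12+24, 8+16, 16+12, 20+4, 19+0) = 36
r[7] = max(4+36, 12+28, 8+24, …, 19+4, 31+0) = 40
r[8] = max(4+40, 12+36, 8+28, …, 31+4, 34+0) = 48
r[9] = max(4+48, 12+40, 8+36, …, 34+4, 55+0) = 55
r[10] = max(4+55, 12+48, 8+40, …, 55+4, 62+0) = 62
r[11] = max(4+62, 12+55, 8+48, …, 62+4, 42+0) = 67
Maximum revenue is €67.
Now minimize piece count subject to staying optimal: for each k, pieces[k] = 1 + min over i with p[i]+r[k−i]=r[k] of pieces[k−i].
pieces[8] = 4
pieces[9] = 1
pieces[10] = 1
pieces[11] = 2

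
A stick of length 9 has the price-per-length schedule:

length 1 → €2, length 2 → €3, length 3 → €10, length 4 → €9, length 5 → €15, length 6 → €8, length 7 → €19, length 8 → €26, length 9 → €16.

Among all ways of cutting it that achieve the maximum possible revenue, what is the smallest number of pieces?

3

Let r[k] be the best obtainable value from length k. For each k, try every first piece i and keep the best of price[i] + r[k−i].
r[1] = 2
r[2] = 4  (first piece 1, then r[1]=2)
r[3] = 10
r[4] = 12  (first piece 1, then r[3]=10)
r[5] = 15
r[6] = 20  (first piece 3, then r[3]=10)
r[7] = 22  (first piece 1, then r[6]=20)
r[8] = 26
r[9] = 30  (first piece 3, then r[6]=20)
Maximum revenue is €30.
Now minimize piece count subject to staying optimal: for each k, pieces[k] = 1 + min over i with p[i]+r[k−i]=r[k] of pieces[k−i].
pieces[6] = 2
pieces[7] = 3
pieces[8] = 1
pieces[9] = 3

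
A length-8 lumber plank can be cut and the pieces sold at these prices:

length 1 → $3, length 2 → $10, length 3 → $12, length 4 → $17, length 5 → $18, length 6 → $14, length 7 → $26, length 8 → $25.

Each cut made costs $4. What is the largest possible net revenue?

Let v[k] be the best obtainable value from length k. For each k, try every first piece i and keep the best of price[i] + v[k−i] minus the 4 cut fee when i<k.
v[1] = 3
v[2] = 10
v[3] = 12
v[4] = 17
v[5] = 18  (first piece 2, then v[3]=12)
v[6] = 23  (first piece 2, then v[4]=17)
v[7] = 26
v[8] = 30  (first piece 4, then v[4]=17)
One optimal plan: pieces 4 + 4 (1 cut) → $34 − $4 = $30.

30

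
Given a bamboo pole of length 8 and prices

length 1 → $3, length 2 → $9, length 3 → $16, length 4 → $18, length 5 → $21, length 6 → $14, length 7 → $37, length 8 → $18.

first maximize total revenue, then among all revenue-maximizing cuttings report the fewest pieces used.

3

Let r[k] be the best obtainable value from length k. For each k, try every first piece i and keep the best of price[i] + r[k−i].
r[1] = 3
r[2] = 9
r[3] = 16
r[4] = 19  (first piece 1, then r[3]=16)
r[5] = 25  (first piece 2, then r[3]=16)
r[6] = 32  (first piece 3, then r[3]=16)
r[7] = 37
r[8] = 41  (first piece 2, then r[6]=32)
Maximum revenue is $41.
Now minimize piece count subject to staying optimal: for each k, pieces[k] = 1 + min over i with p[i]+r[k−i]=r[k] of pieces[k−i].
pieces[5] = 2
pieces[6] = 2
pieces[7] = 1
pieces[8] = 3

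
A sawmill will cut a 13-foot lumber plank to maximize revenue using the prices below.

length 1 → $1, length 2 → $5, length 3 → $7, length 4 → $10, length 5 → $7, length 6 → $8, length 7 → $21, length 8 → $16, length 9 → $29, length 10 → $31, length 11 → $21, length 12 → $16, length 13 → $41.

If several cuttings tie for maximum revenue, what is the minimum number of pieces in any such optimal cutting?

1

Consider every possible first cut. r[k] is the best of p[i]+r[k−i] over all sellable i≤k.
r[1] = 1
r[2] = max(1+1, 5+0) = 5
r[3] = max(1+5, 5+1, 7+0) = 7
r[4] = max(1+7, 5+5, 7+1, 10+0) = 10
r[5] = max(1+10, 5+7, 7+5, 10+1, 7+0) = 12
r[6] = max(1+12, 5+10, 7+7, 10+5, 7+1, 8+0) = 15
r[7] = max(1+15, 5+12, 7+10, …, 8+1, 21+0) = 21
r[8] = max(1+21, 5+15, 7+12, …, 21+1, 16+0) = 22
r[9] = max(1+22, 5+21, 7+15, …, 16+1, 29+0) = 29
r[10] = max(1+29, 5+22, 7+21, …, 29+1, 31+0) = 31
r[11] = max(1+31, 5+29, 7+22, …, 31+1, 21+0) = 34
r[12] = max(1+34, 5+31, 7+29, …, 21+1, 16+0) = 36
r[13] = max(1+36, 5+34, 7+31, …, 16+1, 41+0) = 41
Maximum revenue is $41.
Now minimize piece count subject to staying optimal: for each k, pieces[k] = 1 + min over i with p[i]+r[k−i]=r[k] of pieces[k−i].
pieces[10] = 1
pieces[11] = 2
pieces[12] = 2
pieces[13] = 1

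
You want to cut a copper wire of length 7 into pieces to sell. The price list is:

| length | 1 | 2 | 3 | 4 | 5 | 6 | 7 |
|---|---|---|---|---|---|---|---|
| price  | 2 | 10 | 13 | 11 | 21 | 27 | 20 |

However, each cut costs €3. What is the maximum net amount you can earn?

Consider every possible first cut. r[k] is the best of p[i]+r[k−i] over all sellable i≤k, charging 3 whenever i<k.
r[1] = 2
r[2] = max(2+2-3, 10+0) = 10
r[3] = max(2+10-3, 10+2-3, 13+0) = 13
r[4] = max(2+13-3, 10+10-3, 13+2-3, 11+0) = 17
r[5] = max(2+17-3, 10+13-3, 13+10-3, 11+2-3, 21+0) = 21
r[6] = max(2+21-3, 10+17-3, 13+13-3, 11+10-3, 21+2-3, 27+0) = 27
r[7] = max(2+27-3, 10+21-3, 13+17-3, …, 27+2-3, 20+0) = 28
One optimal plan: pieces 5 + 2 (1 cut) → €31 − €3 = €28.

28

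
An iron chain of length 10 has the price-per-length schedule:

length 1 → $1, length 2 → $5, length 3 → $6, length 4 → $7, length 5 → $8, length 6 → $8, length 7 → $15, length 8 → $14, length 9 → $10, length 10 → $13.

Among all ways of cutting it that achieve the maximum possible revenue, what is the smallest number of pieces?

5

Consider every possible first cut. r[k] is the best of p[i]+r[k−i] over all sellable i≤k.
r[1] = 1
r[2] = max(1+1, 5+0) = 5
r[3] = max(1+5, 5+1, 6+0) = 6
r[4] = max(1+6, 5+5, 6+1, 7+0) = 10
r[5] = max(1+10, 5+6, 6+5, 7+1, 8+0) = 11
r[6] = max(1+11, 5+10, 6+6, 7+5, 8+1, 8+0) = 15
r[7] = max(1+15, 5+11, 6+10, …, 8+1, 15+0) = 16
r[8] = max(1+16, 5+15, 6+11, …, 15+1, 14+0) = 20
r[9] = max(1+20, 5+16, 6+15, …, 14+1, 10+0) = 21
r[10] = max(1+21, 5+20, 6+16, …, 10+1, 13+0) = 25
Maximum revenue is $25.
Now minimize piece count subject to staying optimal: for each k, pieces[k] = 1 + min over i with p[i]+r[k−i]=r[k] of pieces[k−i].
pieces[7] = 3
pieces[8] = 4
pieces[9] = 4
pieces[10] = 5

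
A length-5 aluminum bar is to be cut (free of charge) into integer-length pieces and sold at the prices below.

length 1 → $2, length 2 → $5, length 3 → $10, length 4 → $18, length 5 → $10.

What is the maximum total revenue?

Let r[k] be the best obtainable value from length k. For each k, try every first piece i and keep the best of price[i] + r[k−i].
r[1] = 2
r[2] = max(2+2, 5+0) = 5
r[3] = max(2+5, 5+2, 10+0) = 10
r[4] = max(2+10, 5+5, 10+2, 18+0) = 18
r[5] = max(2+18, 5+10, 10+5, 18+2, 10+0) = 20
One optimal cutting: 4 + 1 → $18 + $2 = $20.

20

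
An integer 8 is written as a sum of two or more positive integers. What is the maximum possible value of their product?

Define f[k] = max over 1≤i<k of i · max(k−i, f[k−i]); the inner max lets the remainder stay uncut if that's better.
f[2] = 1*max(1,0) = 1*1 = 1
f[3] = max(1*2, 2*1) = 2
f[4] = max(1*3, 2*2, 3*1) = 4
f[5] = max(1*4, 2*3, 3*2, 4*1) = 6
f[6] = max(1*6, 2*4, 3*3, 4*2, 5*1) = 9
f[7] = max(1*9, 2*6, 3*4, 4*3, 5*2, 6*1) = 12
f[8] = max(1*12, 2*9, 3*6, …, 6*2, 7*1) = 18
One optimal split: 3 + 3 + 2; product 3*3*2 = 18.

18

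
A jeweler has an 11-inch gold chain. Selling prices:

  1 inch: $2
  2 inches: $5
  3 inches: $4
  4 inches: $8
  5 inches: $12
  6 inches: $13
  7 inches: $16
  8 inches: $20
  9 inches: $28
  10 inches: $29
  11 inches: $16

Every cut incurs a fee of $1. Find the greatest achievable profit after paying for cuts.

Build v[k] bottom-up: v[k] = max over allowed piece i of (p[i] + v[k−i]) − 1 per cut.
v[1] = 2
v[2] = max(2+2-1, 5+0) = 5
v[3] = max(2+5-1, 5+2-1, 4+0) = 6
v[4] = max(2+6-1, 5+5-1, 4+2-1, 8+0) = 9
v[5] = max(2+9-1, 5+6-1, 4+5-1, 8+2-1, 12+0) = 12
v[6] = max(2+12-1, 5+9-1, 4+6-1, 8+5-1, 12+2-1, 13+0) = 13
v[7] = max(2+13-1, 5+12-1, 4+9-1, …, 13+2-1, 16+0) = 16
v[8] = max(2+16-1, 5+13-1, 4+12-1, …, 16+2-1, 20+0) = 20
v[9] = max(2+20-1, 5+16-1, 4+13-1, …, 20+2-1, 28+0) = 28
v[10] = max(2+28-1, 5+20-1, 4+16-1, …, 28+2-1, 29+0) = 29
v[11] = max(2+29-1, 5+28-1, 4+20-1, …, 29+2-1, 16+0) = 32
One optimal plan: pieces 9 + 2 (1 cut) → $33 − $1 = $32.

32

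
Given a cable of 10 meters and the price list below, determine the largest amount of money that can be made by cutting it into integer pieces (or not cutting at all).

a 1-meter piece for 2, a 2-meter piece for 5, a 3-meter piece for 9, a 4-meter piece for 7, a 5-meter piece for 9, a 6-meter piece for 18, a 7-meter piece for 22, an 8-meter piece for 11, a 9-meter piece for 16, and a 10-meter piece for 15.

31

Consider every possible first cut. best[k] is the best of p[i]+best[k−i] over all sellable i≤k.
best[1] = 2
best[2] = max(2+2, 5+0) = 5
best[3] = max(2+5, 5+2, 9+0) = 9
best[4] = max(2+9, 5+5, 9+2, 7+0) = 11
best[5] = max(2+11, 5+9, 9+5, 7+2, 9+0) = 14
best[6] = max(2+14, 5+11, 9+9, 7+5, 9+2, 18+0) = 18
best[7] = max(2+18, 5+14, 9+11, …, 18+2, 22+0) = 22
best[8] = max(2+22, 5+18, 9+14, …, 22+2, 11+0) = 24
best[9] = max(2+24, 5+22, 9+18, …, 11+2, 16+0) = 27
best[10] = max(2+27, 5+24, 9+22, …, 16+2, 15+0) = 31
One optimal cutting: 7 + 3 → 22 + 9 = 31.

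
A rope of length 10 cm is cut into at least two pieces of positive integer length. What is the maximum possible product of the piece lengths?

36

Fill prod[k] for k=2..10: at each k try every first piece i and multiply by the better of (k−i) uncut or prod[k−i].
prod[2] = 1·max(1,0) = 1·1 = 1
prod[3] = 1·max(2,1) = 1·2 = 2
prod[4] = 2·max(2,1) = 2·2 = 4
prod[5] = 2·max(3,2) = 2·3 = 6
prod[6] = 3·max(3,2) = 3·3 = 9
prod[7] = 2·max(5,6) = 2·6 = 12
prod[8] = 2·max(6,9) = 2·9 = 18
prod[9] = 3·max(6,9) = 3·9 = 27
prod[10] = 2·max(8,18) = 2·18 = 36
One optimal split: 3 + 3 + 2 + 2; product 3·3·2·2 = 36.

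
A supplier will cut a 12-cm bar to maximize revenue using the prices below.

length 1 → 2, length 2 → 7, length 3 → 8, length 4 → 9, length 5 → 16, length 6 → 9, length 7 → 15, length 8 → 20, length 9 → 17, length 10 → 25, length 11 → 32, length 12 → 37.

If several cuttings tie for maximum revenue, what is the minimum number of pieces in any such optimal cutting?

Build r[k] bottom-up: r[k] = max over allowed piece i of (p[i] + r[k−i]).
r[1] = 2
r[2] = 7
r[3] = 9  (first piece 1, then r[2]=7)
r[4] = 14  (first piece 2, then r[2]=7)
r[5] = 16  (first piece 1, then r[4]=14)
r[6] = 21  (first piece 2, then r[4]=14)
r[7] = 23  (first piece 1, then r[6]=21)
r[8] = 28  (first piece 2, then r[6]=21)
r[9] = 30  (first piece 1, then r[8]=28)
r[10] = 35  (first piece 2, then r[8]=28)
r[11] = 37  (first piece 1, then r[10]=35)
r[12] = 42  (first piece 2, then r[10]=35)
Maximum revenue is 42.
Now minimize piece count subject to staying optimal: for each k, pieces[k] = 1 + min over i with p[i]+r[k−i]=r[k] of pieces[k−i].
pieces[9] = 3
pieces[10] = 5
pieces[11] = 4
pieces[12] = 6

6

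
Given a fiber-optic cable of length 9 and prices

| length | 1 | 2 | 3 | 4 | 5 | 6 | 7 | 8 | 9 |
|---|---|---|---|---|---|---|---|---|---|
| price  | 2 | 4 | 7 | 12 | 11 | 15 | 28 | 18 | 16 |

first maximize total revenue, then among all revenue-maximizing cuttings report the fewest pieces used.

Build r[k] bottom-up: r[k] = max over allowed piece i of (p[i] + r[k−i]).
r[1] = 2
r[2] = 4  (first piece 1, then r[1]=2)
r[3] = 7
r[4] = 12
r[5] = 14  (first piece 1, then r[4]=12)
r[6] = 16  (first piece 1, then r[5]=14)
r[7] = 28
r[8] = 30  (first piece 1, then r[7]=28)
r[9] = 32  (first piece 1, then r[8]=30)
Maximum revenue is $32.
Now minimize piece count subject to staying optimal: for each k, pieces[k] = 1 + min over i with p[i]+r[k−i]=r[k] of pieces[k−i].
pieces[6] = 2
pieces[7] = 1
pieces[8] = 2
pieces[9] = 2

2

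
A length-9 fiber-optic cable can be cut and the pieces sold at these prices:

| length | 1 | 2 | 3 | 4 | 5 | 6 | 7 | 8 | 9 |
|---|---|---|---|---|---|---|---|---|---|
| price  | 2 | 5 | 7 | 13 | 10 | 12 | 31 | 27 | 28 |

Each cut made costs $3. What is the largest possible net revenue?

33

Let net[k] be the best obtainable value from length k. For each k, try every first piece i and keep the best of price[i] + net[k−i] minus the 3 cut fee when i<k.
net[1] = 2
net[2] = 5
net[3] = 7
net[4] = 13
net[5] = 12  (first piece 1, then net[4]=13)
net[6] = 15  (first piece 2, then net[4]=13)
net[7] = 31
net[8] = 30  (first piece 1, then net[7]=31)
net[9] = 33  (first piece 2, then net[7]=31)
One optimal plan: pieces 7 + 2 (1 cut) → $36 − $3 = $33.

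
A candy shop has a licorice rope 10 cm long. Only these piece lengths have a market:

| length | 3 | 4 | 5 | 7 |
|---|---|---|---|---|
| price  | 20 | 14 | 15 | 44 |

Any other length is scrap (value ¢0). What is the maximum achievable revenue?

Let best[k] be the best obtainable value from length k. For each k, try every first piece i and keep the best of price[i] + best[k−i].
best[1] = 0
best[2] = 0
best[3] = 20
best[4] = 20
best[5] = 20
best[6] = 40  (first piece 3, then best[3]=20)
best[7] = 44
best[8] = 44
best[9] = 60  (first piece 3, then best[6]=40)
best[10] = 64  (first piece 3, then best[7]=44)
One optimal cutting: 7 + 3 → ¢64.

64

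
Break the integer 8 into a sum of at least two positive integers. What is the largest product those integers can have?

18

Define g[k] = max over 1≤i<k of i · max(k−i, g[k−i]); the inner max lets the remainder stay uncut if that's better.
g[2] = 1×max(1,0) = 1×1 = 1
g[3] = max(1×2, 2×1) = 2
g[4] = max(1×3, 2×2, 3×1) = 4
g[5] = max(1×4, 2×3, 3×2, 4×1) = 6
g[6] = max(1×6, 2×4, 3×3, 4×2, 5×1) = 9
g[7] = max(1×9, 2×6, 3×4, 4×3, 5×2, 6×1) = 12
g[8] = max(1×12, 2×9, 3×6, …, 6×2, 7×1) = 18
One optimal split: 3 + 3 + 2; product 3×3×2 = 18.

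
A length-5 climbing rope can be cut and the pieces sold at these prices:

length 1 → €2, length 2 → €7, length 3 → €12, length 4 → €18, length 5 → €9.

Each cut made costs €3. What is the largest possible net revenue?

17

Consider every possible first cut. net[k] is the best of p[i]+net[k−i] over all sellable i≤k, charging 3 whenever i<k.
net[1] = 2
net[2] = max(2+2-3, 7+0) = 7
net[3] = max(2+7-3, 7+2-3, 12+0) = 12
net[4] = max(2+12-3, 7+7-3, 12+2-3, 18+0) = 18
net[5] = max(2+18-3, 7+12-3, 12+7-3, 18+2-3, 9+0) = 17
One optimal plan: pieces 4 + 1 (1 cut) → €20 − €3 = €17.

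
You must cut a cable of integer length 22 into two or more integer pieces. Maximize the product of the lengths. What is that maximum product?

Fill g[k] for k=2..22: at each k try every first piece i and multiply by the better of (k−i) uncut or g[k−i].
g[2] = 1×max(1,0) = 1×1 = 1
g[3] = 1×max(2,1) = 1×2 = 2
g[4] = 2×max(2,1) = 2×2 = 4
g[5] = 2×max(3,2) = 2×3 = 6
g[6] = 3×max(3,2) = 3×3 = 9
g[7] = 2×max(5,6) = 2×6 = 12
g[8] = 2×max(6,9) = 2×9 = 18
g[9] = 3×max(6,9) = 3×9 = 27
g[10] = 2×max(8,18) = 2×18 = 36
g[11] = 2×max(9,27) = 2×27 = 54
g[12] = 3×max(9,27) = 3×27 = 81
g[13] = 2×max(11,54) = 2×54 = 108
g[14] = 2×max(12,81) = 2×81 = 162
g[15] = 3×max(12,81) = 3×81 = 243
g[16] = 2×max(14,162) = 2×162 = 324
g[17] = 2×max(15,243) = 2×243 = 486
g[18] = 3×max(15,243) = 3×243 = 729
g[19] = 2×max(17,486) = 2×486 = 972
g[20] = 2×max(18,729) = 2×729 = 1458
g[21] = 3×max(18,729) = 3×729 = 2187
g[22] = 2×max(20,1458) = 2×1458 = 2916
One optimal split: 3 + 3 + 3 + 3 + 3 + 3 + 2 + 2; product 3×3×3×3×3×3×2×2 = 2916.

2916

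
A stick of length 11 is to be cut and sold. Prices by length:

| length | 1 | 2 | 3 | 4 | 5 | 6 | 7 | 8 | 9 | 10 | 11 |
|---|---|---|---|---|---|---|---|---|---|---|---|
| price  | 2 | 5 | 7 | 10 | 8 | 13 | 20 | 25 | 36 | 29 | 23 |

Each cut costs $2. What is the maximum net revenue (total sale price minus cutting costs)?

39

Let r[k] be the best obtainable value from length k. For each k, try every first piece i and keep the best of price[i] + r[k−i] minus the 2 cut fee when i<k.
r[1] = 2
r[2] = 5
r[3] = 7
r[4] = 10
r[5] = 10  (first piece 1, then r[4]=10)
r[6] = 13  (first piece 2, then r[4]=10)
r[7] = 20
r[8] = 25
r[9] = 36
r[10] = 36  (first piece 1, then r[9]=36)
r[11] = 39  (first piece 2, then r[9]=36)
One optimal plan: pieces 9 + 2 (1 cut) → $41 − $2 = $39.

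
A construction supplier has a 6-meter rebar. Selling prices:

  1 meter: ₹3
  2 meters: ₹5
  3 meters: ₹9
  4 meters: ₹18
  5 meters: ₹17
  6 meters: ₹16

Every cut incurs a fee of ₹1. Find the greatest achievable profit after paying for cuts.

22

Build r[k] bottom-up: r[k] = max over allowed piece i of (p[i] + r[k−i]) − 1 per cut.
r[1] = 3
r[2] = max(3+3-1, 5+0) = 5
r[3] = max(3+5-1, 5+3-1, 9+0) = 9
r[4] = max(3+9-1, 5+5-1, 9+3-1, 18+0) = 18
r[5] = max(3+18-1, 5+9-1, 9+5-1, 18+3-1, 17+0) = 20
r[6] = max(3+20-1, 5+18-1, 9+9-1, 18+5-1, 17+3-1, 16+0) = 22
One optimal plan: pieces 4 + 1 + 1 (2 cuts) → ₹24 − ₹2 = ₹22.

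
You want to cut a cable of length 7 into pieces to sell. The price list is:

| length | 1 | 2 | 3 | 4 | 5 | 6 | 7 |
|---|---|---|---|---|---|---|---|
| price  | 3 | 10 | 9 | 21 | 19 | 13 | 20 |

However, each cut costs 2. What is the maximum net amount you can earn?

30

Consider every possible first cut. v[k] is the best of p[i]+v[k−i] over all sellable i≤k, charging 2 whenever i<k.
v[1] = 3
v[2] = max(3+3-2, 10+0) = 10
v[3] = max(3+10-2, 10+3-2, 9+0) = 11
v[4] = max(3+11-2, 10+10-2, 9+3-2, 21+0) = 21
v[5] = max(3+21-2, 10+11-2, 9+10-2, 21+3-2, 19+0) = 22
v[6] = max(3+22-2, 10+21-2, 9+11-2, 21+10-2, 19+3-2, 13+0) = 29
v[7] = max(3+29-2, 10+22-2, 9+21-2, …, 13+3-2, 20+0) = 30
One optimal plan: pieces 4 + 2 + 1 (2 cuts) → 34 − 4 = 30.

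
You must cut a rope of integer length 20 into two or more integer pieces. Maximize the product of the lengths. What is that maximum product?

Fill g[k] for k=2..20: at each k try every first piece i and multiply by the better of (k−i) uncut or g[k−i].
g[2] = 1×max(1,0) = 1×1 = 1
g[3] = max(1×2, 2×1) = 2
g[4] = max(1×3, 2×2, 3×1) = 4
g[5] = max(1×4, 2×3, 3×2, 4×1) = 6
g[6] = max(1×6, 2×4, 3×3, 4×2, 5×1) = 9
g[7] = max(1×9, 2×6, 3×4, 4×3, 5×2, 6×1) = 12
g[8] = max(1×12, 2×9, 3×6, …, 6×2, 7×1) = 18
g[9] = max(1×18, 2×12, 3×9, …, 7×2, 8×1) = 27
g[10] = max(1×27, 2×18, 3×12, …, 8×2, 9×1) = 36
g[11] = max(1×36, 2×27, 3×18, …, 9×2, 10×1) = 54
g[12] = max(1×54, 2×36, 3×27, …, 10×2, 11×1) = 81
g[13] = max(1×81, 2×54, 3×36, …, 11×2, 12×1) = 108
g[14] = max(1×108, 2×81, 3×54, …, 12×2, 13×1) = 162
g[15] = max(1×162, 2×108, 3×81, …, 13×2, 14×1) = 243
g[16] = max(1×243, 2×162, 3×108, …, 14×2, 15×1) = 324
g[17] = max(1×324, 2×243, 3×162, …, 15×2, 16×1) = 486
g[18] = max(1×486, 2×324, 3×243, …, 16×2, 17×1) = 729
g[19] = max(1×729, 2×486, 3×324, …, 17×2, 18×1) = 972
g[20] = max(1×972, 2×729, 3×486, …, 18×2, 19×1) = 1458
One optimal split: 3 + 3 + 3 + 3 + 3 + 3 + 2; product 3×3×3×3×3×3×2 = 1458.

1458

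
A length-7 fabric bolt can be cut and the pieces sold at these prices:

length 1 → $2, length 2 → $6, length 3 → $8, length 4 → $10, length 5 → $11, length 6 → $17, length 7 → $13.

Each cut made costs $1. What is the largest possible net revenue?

18

Let v[k] be the best obtainable value from length k. For each k, try every first piece i and keep the best of price[i] + v[k−i] minus the 1 cut fee when i<k.
v[1] = 2
v[2] = max(2+2-1, 6+0) = 6
v[3] = max(2+6-1, 6+2-1, 8+0) = 8
v[4] = max(2+8-1, 6+6-1, 8+2-1, 10+0) = 11
v[5] = max(2+11-1, 6+8-1, 8+6-1, 10+2-1, 11+0) = 13
v[6] = max(2+13-1, 6+11-1, 8+8-1, 10+6-1, 11+2-1, 17+0) = 17
v[7] = max(2+17-1, 6+13-1, 8+11-1, …, 17+2-1, 13+0) = 18
One optimal plan: pieces 6 + 1 (1 cut) → $19 − $1 = $18.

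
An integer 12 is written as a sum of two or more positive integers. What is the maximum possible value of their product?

Fill m[k] for k=2..12: at each k try every first piece i and multiply by the better of (k−i) uncut or m[k−i].
Small cases: m[2]=1, m[3]=2, m[4]=4, m[5]=6, m[6]=9, m[7]=12.
m[8] = 2×max(6,9) = 2×9 = 18
m[9] = 3×max(6,9) = 3×9 = 27
m[10] = 2×max(8,18) = 2×18 = 36
m[11] = 2×max(9,27) = 2×27 = 54
m[12] = 3×max(9,27) = 3×27 = 81
One optimal split: 3 + 3 + 3 + 3; product 3×3×3×3 = 81.

81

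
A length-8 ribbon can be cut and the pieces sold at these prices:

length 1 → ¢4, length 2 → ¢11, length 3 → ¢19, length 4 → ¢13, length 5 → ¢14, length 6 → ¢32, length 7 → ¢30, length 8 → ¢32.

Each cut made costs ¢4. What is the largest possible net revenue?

Let net[k] be the best obtainable value from length k. For each k, try every first piece i and keep the best of price[i] + net[k−i] minus the 4 cut fee when i<k.
net[1] = 4
net[2] = 11
net[3] = 19
net[4] = 19  (first piece 1, then net[3]=19)
net[5] = 26  (first piece 2, then net[3]=19)
net[6] = 34  (first piece 3, then net[3]=19)
net[7] = 34  (first piece 1, then net[6]=34)
net[8] = 41  (first piece 2, then net[6]=34)
One optimal plan: pieces 3 + 3 + 2 (2 cuts) → ¢49 − ¢8 = ¢41.

41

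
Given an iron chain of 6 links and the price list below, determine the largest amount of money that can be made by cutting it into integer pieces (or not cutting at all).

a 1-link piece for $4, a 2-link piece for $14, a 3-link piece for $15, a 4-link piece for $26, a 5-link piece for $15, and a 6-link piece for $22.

42

Let best[k] be the best obtainable value from length k. For each k, try every first piece i and keep the best of price[i] + best[k−i].
best[1] = 4
best[2] = 14
best[3] = 18  (first piece 1, then best[2]=14)
best[4] = 28  (first piece 2, then best[2]=14)
best[5] = 32  (first piece 1, then best[4]=28)
best[6] = 42  (first piece 2, then best[4]=28)
One optimal cutting: 2 + 2 + 2 → $14 + $14 + $14 = $42.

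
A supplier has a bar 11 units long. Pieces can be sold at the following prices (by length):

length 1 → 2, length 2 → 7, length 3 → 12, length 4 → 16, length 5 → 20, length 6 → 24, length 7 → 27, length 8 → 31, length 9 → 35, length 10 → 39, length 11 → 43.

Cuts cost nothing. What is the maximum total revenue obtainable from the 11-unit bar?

44

Consider every possible first cut. v[k] is the best of p[i]+v[k−i] over all sellable i≤k.
v[1] = 2
v[2] = max(2+2, 7+0) = 7
v[3] = max(2+7, 7+2, 12+0) = 12
v[4] = max(2+12, 7+7, 12+2, 16+0) = 16
v[5] = max(2+16, 7+12, 12+7, 16+2, 20+0) = 20
v[6] = max(2+20, 7+16, 12+12, 16+7, 20+2, 24+0) = 24
v[7] = max(2+24, 7+20, 12+16, …, 24+2, 27+0) = 28
v[8] = max(2+28, 7+24, 12+20, …, 27+2, 31+0) = 32
v[9] = max(2+32, 7+28, 12+24, …, 31+2, 35+0) = 36
v[10] = max(2+36, 7+32, 12+28, …, 35+2, 39+0) = 40
v[11] = max(2+40, 7+36, 12+32, …, 39+2, 43+0) = 44
One optimal cutting: 5 + 3 + 3 → 20 + 12 + 12 = 44.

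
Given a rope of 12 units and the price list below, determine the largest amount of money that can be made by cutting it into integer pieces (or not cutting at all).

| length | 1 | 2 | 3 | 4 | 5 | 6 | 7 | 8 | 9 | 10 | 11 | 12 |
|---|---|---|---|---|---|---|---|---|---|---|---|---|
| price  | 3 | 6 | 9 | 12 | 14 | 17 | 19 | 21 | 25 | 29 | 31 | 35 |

36

Consider every possible first cut. R[k] is the best of p[i]+R[k−i] over all sellable i≤k.
R[1] = 3
R[2] = max(3+3, 6+0) = 6
R[3] = max(3+6, 6+3, 9+0) = 9
R[4] = max(3+9, 6+6, 9+3, 12+0) = 12
R[5] = max(3+12, 6+9, 9+6, 12+3, 14+0) = 15
R[6] = max(3+15, 6+12, 9+9, 12+6, 14+3, 17+0) = 18
R[7] = max(3+18, 6+15, 9+12, …, 17+3, 19+0) = 21
R[8] = max(3+21, 6+18, 9+15, …, 19+3, 21+0) = 24
R[9] = max(3+24, 6+21, 9+18, …, 21+3, 25+0) = 27
R[10] = max(3+27, 6+24, 9+21, …, 25+3, 29+0) = 30
R[11] = max(3+30, 6+27, 9+24, …, 29+3, 31+0) = 33
R[12] = max(3+33, 6+30, 9+27, …, 31+3, 35+0) = 36
One optimal cutting: 1 + 1 + 1 + 1 + 1 + 1 + 1 + 1 + 1 + 1 + 1 + 1 → €3 + €3 + €3 + €3 + €3 + €3 + €3 + €3 + €3 + €3 + €3 + €3 = €36.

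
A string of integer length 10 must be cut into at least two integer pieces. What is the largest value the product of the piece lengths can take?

Define g[k] = max over 1≤i<k of i · max(k−i, g[k−i]); the inner max lets the remainder stay uncut if that's better.
Small cases: g[2]=1, g[3]=2.
g[4] = 2·max(2,1) = 2·2 = 4
g[5] = 2·max(3,2) = 2·3 = 6
g[6] = 3·max(3,2) = 3·3 = 9
g[7] = 2·max(5,6) = 2·6 = 12
g[8] = 2·max(6,9) = 2·9 = 18
g[9] = 3·max(6,9) = 3·9 = 27
g[10] = 2·max(8,18) = 2·18 = 36
One optimal split: 3 + 3 + 2 + 2; product 3·3·2·2 = 36.

36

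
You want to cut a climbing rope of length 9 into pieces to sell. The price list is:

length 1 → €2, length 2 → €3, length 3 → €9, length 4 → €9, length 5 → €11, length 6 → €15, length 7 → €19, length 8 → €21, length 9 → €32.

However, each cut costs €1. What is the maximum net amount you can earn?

Build net[k] bottom-up: net[k] = max over allowed piece i of (p[i] + net[k−i]) − 1 per cut.
net[1] = 2
net[2] = 3  (first piece 1, then net[1]=2)
net[3] = 9
net[4] = 10  (first piece 1, then net[3]=9)
net[5] = 11  (first piece 1, then net[4]=10)
net[6] = 17  (first piece 3, then net[3]=9)
net[7] = 19
net[8] = 21
net[9] = 32
Best is to make no cuts and sell whole for €32.

32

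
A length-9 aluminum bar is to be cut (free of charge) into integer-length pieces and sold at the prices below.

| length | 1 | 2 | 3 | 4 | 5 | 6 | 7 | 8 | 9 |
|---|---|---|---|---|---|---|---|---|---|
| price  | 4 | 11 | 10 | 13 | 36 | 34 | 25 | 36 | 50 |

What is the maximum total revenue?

Build v[k] bottom-up: v[k] = max over allowed piece i of (p[i] + v[k−i]).
v[1] = 4
v[2] = max(4+4, 11+0) = 11
v[3] = max(4+11, 11+4, 10+0) = 15
v[4] = max(4+15, 11+11, 10+4, 13+0) = 22
v[5] = max(4+22, 11+15, 10+11, 13+4, 36+0) = 36
v[6] = max(4+36, 11+22, 10+15, 13+11, 36+4, 34+0) = 40
v[7] = max(4+40, 11+36, 10+22, …, 34+4, 25+0) = 47
v[8] = max(4+47, 11+40, 10+36, …, 25+4, 36+0) = 51
v[9] = max(4+51, 11+47, 10+40, …, 36+4, 50+0) = 58
One optimal cutting: 5 + 2 + 2 → $36 + $11 + $11 = $58.

58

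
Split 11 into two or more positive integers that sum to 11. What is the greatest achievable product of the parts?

Let f[k] be the best product for length k (with at least one cut). For each first piece i, the rest contributes max(k−i, f[k−i]).
f[2] = 1*max(1,0) = 1*1 = 1
f[3] = max(1*2, 2*1) = 2
f[4] = max(1*3, 2*2, 3*1) = 4
f[5] = max(1*4, 2*3, 3*2, 4*1) = 6
f[6] = max(1*6, 2*4, 3*3, 4*2, 5*1) = 9
f[7] = max(1*9, 2*6, 3*4, 4*3, 5*2, 6*1) = 12
f[8] = max(1*12, 2*9, 3*6, …, 6*2, 7*1) = 18
f[9] = max(1*18, 2*12, 3*9, …, 7*2, 8*1) = 27
f[10] = max(1*27, 2*18, 3*12, …, 8*2, 9*1) = 36
f[11] = max(1*36, 2*27, 3*18, …, 9*2, 10*1) = 54
One optimal split: 3 + 3 + 3 + 2; product 3*3*3*2 = 54.

54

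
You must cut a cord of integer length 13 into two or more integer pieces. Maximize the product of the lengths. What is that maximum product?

Define g[k] = max over 1≤i<k of i · max(k−i, g[k−i]); the inner max lets the remainder stay uncut if that's better.
g[2] = 1*max(1,0) = 1*1 = 1
g[3] = 1*max(2,1) = 1*2 = 2
g[4] = 2*max(2,1) = 2*2 = 4
g[5] = 2*max(3,2) = 2*3 = 6
g[6] = 3*max(3,2) = 3*3 = 9
g[7] = 2*max(5,6) = 2*6 = 12
g[8] = 2*max(6,9) = 2*9 = 18
g[9] = 3*max(6,9) = 3*9 = 27
g[10] = 2*max(8,18) = 2*18 = 36
g[11] = 2*max(9,27) = 2*27 = 54
g[12] = 3*max(9,27) = 3*27 = 81
g[13] = 2*max(11,54) = 2*54 = 108
One optimal split: 3 + 3 + 3 + 2 + 2; product 3*3*3*2*2 = 108.

108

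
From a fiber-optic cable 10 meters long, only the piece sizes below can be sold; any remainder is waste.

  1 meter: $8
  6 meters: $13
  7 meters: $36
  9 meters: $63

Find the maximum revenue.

Build r[k] bottom-up: r[k] = max over allowed piece i of (p[i] + r[k−i]).
r[1] = 8
r[2] = 16  (first piece 1, then r[1]=8)
r[3] = 24  (first piece 1, then r[2]=16)
r[4] = 32  (first piece 1, then r[3]=24)
r[5] = 40  (first piece 1, then r[4]=32)
r[6] = max(8+40, 13+0) = 48
r[7] = max(8+48, 13+8, 36+0) = 56
r[8] = max(8+56, 13+16, 36+8) = 64
r[9] = max(8+64, 13+24, 36+16, 63+0) = 72
r[10] = max(8+72, 13+32, 36+24, 63+8) = 80
One optimal cutting: 1 + 1 + 1 + 1 + 1 + 1 + 1 + 1 + 1 + 1 → $80.

80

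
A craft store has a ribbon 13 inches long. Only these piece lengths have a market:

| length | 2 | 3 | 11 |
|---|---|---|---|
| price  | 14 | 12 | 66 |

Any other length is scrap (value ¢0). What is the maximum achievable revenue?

Build best[k] bottom-up: best[k] = max over allowed piece i of (p[i] + best[k−i]).
best[1] = 0
best[2] = 14
best[3] = max(14+0, 12+0) = 14
best[4] = max(14+14, 12+0) = 28
best[5] = max(14+14, 12+14) = 28
best[6] = max(14+28, 12+14) = 42
best[7] = max(14+28, 12+28) = 42
best[8] = max(14+42, 12+28) = 56
best[9] = max(14+42, 12+42) = 56
best[10] = max(14+56, 12+42) = 70
best[11] = max(14+56, 12+56, 66+0) = 70
best[12] = max(14+70, 12+56, 66+0) = 84
best[13] = max(14+70, 12+70, 66+14) = 84
One optimal cutting: pieces 2 + 2 + 2 + 2 + 2 + 2 with 1 inch of scrap → ¢84.

84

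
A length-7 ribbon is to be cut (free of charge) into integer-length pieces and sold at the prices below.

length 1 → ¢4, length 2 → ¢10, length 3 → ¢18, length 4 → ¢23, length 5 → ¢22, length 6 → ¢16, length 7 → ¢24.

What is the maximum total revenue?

Consider every possible first cut. R[k] is the best of p[i]+R[k−i] over all sellable i≤k.
R[1] = 4
R[2] = max(4+4, 10+0) = 10
R[3] = max(4+10, 10+4, 18+0) = 18
R[4] = max(4+18, 10+10, 18+4, 23+0) = 23
R[5] = max(4+23, 10+18, 18+10, 23+4, 22+0) = 28
R[6] = max(4+28, 10+23, 18+18, 23+10, 22+4, 16+0) = 36
R[7] = max(4+36, 10+28, 18+23, …, 16+4, 24+0) = 41
One optimal cutting: 4 + 3 → ¢23 + ¢18 = ¢41.

41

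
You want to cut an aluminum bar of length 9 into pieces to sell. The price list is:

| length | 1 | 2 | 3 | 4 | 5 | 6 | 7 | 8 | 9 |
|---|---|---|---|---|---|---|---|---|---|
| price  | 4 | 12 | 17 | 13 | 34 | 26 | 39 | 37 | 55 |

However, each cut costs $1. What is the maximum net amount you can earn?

56

Consider every possible first cut. net[k] is the best of p[i]+net[k−i] over all sellable i≤k, charging 1 whenever i<k.
net[1] = 4
net[2] = 12
net[3] = 17
net[4] = 23  (first piece 2, then net[2]=12)
net[5] = 34
net[6] = 37  (first piece 1, then net[5]=34)
net[7] = 45  (first piece 2, then net[5]=34)
net[8] = 50  (first piece 3, then net[5]=34)
net[9] = 56  (first piece 2, then net[7]=45)
One optimal plan: pieces 5 + 2 + 2 (2 cuts) → $58 − $2 = $56.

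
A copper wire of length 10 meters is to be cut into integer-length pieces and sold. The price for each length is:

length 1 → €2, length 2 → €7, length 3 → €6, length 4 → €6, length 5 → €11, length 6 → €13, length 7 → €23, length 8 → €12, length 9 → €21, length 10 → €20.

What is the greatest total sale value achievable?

Let v[k] be the best obtainable value from length k. For each k, try every first piece i and keep the best of price[i] + v[k−i].
v[1] = 2
v[2] = max(2+2, 7+0) = 7
v[3] = max(2+7, 7+2, 6+0) = 9
v[4] = max(2+9, 7+7, 6+2, 6+0) = 14
v[5] = max(2+14, 7+9, 6+7, 6+2, 11+0) = 16
v[6] = max(2+16, 7+14, 6+9, 6+7, 11+2, 13+0) = 21
v[7] = max(2+21, 7+16, 6+14, …, 13+2, 23+0) = 23
v[8] = max(2+23, 7+21, 6+16, …, 23+2, 12+0) = 28
v[9] = max(2+28, 7+23, 6+21, …, 12+2, 21+0) = 30
v[10] = max(2+30, 7+28, 6+23, …, 21+2, 20+0) = 35
One optimal cutting: 2 + 2 + 2 + 2 + 2 → €7 + €7 + €7 + €7 + €7 = €35.

35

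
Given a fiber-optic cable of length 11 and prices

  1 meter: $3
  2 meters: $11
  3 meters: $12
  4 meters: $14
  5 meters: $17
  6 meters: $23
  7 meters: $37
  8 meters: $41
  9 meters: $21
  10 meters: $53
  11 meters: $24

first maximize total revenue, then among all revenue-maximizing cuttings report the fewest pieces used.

3

Consider every possible first cut. r[k] is the best of p[i]+r[k−i] over all sellable i≤k.
r[1] = 3
r[2] = 11
r[3] = 14  (first piece 1, then r[2]=11)
r[4] = 22  (first piece 2, then r[2]=11)
r[5] = 25  (first piece 1, then r[4]=22)
r[6] = 33  (first piece 2, then r[4]=22)
r[7] = 37
r[8] = 44  (first piece 2, then r[6]=33)
r[9] = 48  (first piece 2, then r[7]=37)
r[10] = 55  (first piece 2, then r[8]=44)
r[11] = 59  (first piece 2, then r[9]=48)
Maximum revenue is $59.
Now minimize piece count subject to staying optimal: for each k, pieces[k] = 1 + min over i with p[i]+r[k−i]=r[k] of pieces[k−i].
pieces[8] = 4
pieces[9] = 2
pieces[10] = 5
pieces[11] = 3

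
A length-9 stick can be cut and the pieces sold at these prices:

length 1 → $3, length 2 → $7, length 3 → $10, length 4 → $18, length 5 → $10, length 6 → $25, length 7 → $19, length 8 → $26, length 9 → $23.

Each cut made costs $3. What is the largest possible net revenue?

33

Build r[k] bottom-up: r[k] = max over allowed piece i of (p[i] + r[k−i]) − 3 per cut.
r[1] = 3
r[2] = max(3+3-3, 7+0) = 7
r[3] = max(3+7-3, 7+3-3, 10+0) = 10
r[4] = max(3+10-3, 7+7-3, 10+3-3, 18+0) = 18
r[5] = max(3+18-3, 7+10-3, 10+7-3, 18+3-3, 10+0) = 18
r[6] = max(3+18-3, 7+18-3, 10+10-3, 18+7-3, 10+3-3, 25+0) = 25
r[7] = max(3+25-3, 7+18-3, 10+18-3, …, 25+3-3, 19+0) = 25
r[8] = max(3+25-3, 7+25-3, 10+18-3, …, 19+3-3, 26+0) = 33
r[9] = max(3+33-3, 7+25-3, 10+25-3, …, 26+3-3, 23+0) = 33
One optimal plan: pieces 4 + 4 + 1 (2 cuts) → $39 − $6 = $33.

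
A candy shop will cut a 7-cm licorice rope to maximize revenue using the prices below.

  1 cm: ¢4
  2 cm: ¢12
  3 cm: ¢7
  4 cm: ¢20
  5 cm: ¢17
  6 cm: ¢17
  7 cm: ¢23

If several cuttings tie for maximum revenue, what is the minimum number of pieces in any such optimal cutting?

4

Build r[k] bottom-up: r[k] = max over allowed piece i of (p[i] + r[k−i]).
r[1] = 4
r[2] = max(4+4, 12+0) = 12
r[3] = max(4+12, 12+4, 7+0) = 16
r[4] = max(4+16, 12+12, 7+4, 20+0) = 24
r[5] = max(4+24, 12+16, 7+12, 20+4, 17+0) = 28
r[6] = max(4+28, 12+24, 7+16, 20+12, 17+4, 17+0) = 36
r[7] = max(4+36, 12+28, 7+24, …, 17+4, 23+0) = 40
Maximum revenue is ¢40.
Now minimize piece count subject to staying optimal: for each k, pieces[k] = 1 + min over i with p[i]+r[k−i]=r[k] of pieces[k−i].
pieces[4] = 2
pieces[5] = 3
pieces[6] = 3
pieces[7] = 4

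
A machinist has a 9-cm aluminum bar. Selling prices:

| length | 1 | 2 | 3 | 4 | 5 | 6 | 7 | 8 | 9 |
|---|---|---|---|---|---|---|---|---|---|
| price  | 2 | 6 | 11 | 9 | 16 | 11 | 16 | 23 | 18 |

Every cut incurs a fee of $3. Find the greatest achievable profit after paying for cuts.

27

Consider every possible first cut. r[k] is the best of p[i]+r[k−i] over all sellable i≤k, charging 3 whenever i<k.
r[1] = 2
r[2] = 6
r[3] = 11
r[4] = 10  (first piece 1, then r[3]=11)
r[5] = 16
r[6] = 19  (first piece 3, then r[3]=11)
r[7] = 19  (first piece 2, then r[5]=16)
r[8] = 24  (first piece 3, then r[5]=16)
r[9] = 27  (first piece 3, then r[6]=19)
One optimal plan: pieces 3 + 3 + 3 (2 cuts) → $33 − $6 = $27.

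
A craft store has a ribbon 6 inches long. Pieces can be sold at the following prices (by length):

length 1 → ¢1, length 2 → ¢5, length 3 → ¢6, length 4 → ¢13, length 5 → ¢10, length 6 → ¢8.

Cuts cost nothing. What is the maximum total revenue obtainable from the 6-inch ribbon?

Build best[k] bottom-up: best[k] = max over allowed piece i of (p[i] + best[k−i]).
best[1] = 1
best[2] = max(1+1, 5+0) = 5
best[3] = max(1+5, 5+1, 6+0) = 6
best[4] = max(1+6, 5+5, 6+1, 13+0) = 13
best[5] = max(1+13, 5+6, 6+5, 13+1, 10+0) = 14
best[6] = max(1+14, 5+13, 6+6, 13+5, 10+1, 8+0) = 18
One optimal cutting: 4 + 2 → ¢13 + ¢5 = ¢18.

18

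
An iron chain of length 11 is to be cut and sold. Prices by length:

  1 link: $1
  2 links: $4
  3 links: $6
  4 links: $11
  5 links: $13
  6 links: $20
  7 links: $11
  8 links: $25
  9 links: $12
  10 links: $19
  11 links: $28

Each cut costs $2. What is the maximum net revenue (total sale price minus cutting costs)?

Consider every possible first cut. r[k] is the best of p[i]+r[k−i] over all sellable i≤k, charging 2 whenever i<k.
r[1] = 1
r[2] = max(1+1-2, 4+0) = 4
r[3] = max(1+4-2, 4+1-2, 6+0) = 6
r[4] = max(1+6-2, 4+4-2, 6+1-2, 11+0) = 11
r[5] = max(1+11-2, 4+6-2, 6+4-2, 11+1-2, 13+0) = 13
r[6] = max(1+13-2, 4+11-2, 6+6-2, 11+4-2, 13+1-2, 20+0) = 20
r[7] = max(1+20-2, 4+13-2, 6+11-2, …, 20+1-2, 11+0) = 19
r[8] = max(1+19-2, 4+20-2, 6+13-2, …, 11+1-2, 25+0) = 25
r[9] = max(1+25-2, 4+19-2, 6+20-2, …, 25+1-2, 12+0) = 24
r[10] = max(1+24-2, 4+25-2, 6+19-2, …, 12+1-2, 19+0) = 29
r[11] = max(1+29-2, 4+24-2, 6+25-2, …, 19+1-2, 28+0) = 31
One optimal plan: pieces 6 + 5 (1 cut) → $33 − $2 = $31.

31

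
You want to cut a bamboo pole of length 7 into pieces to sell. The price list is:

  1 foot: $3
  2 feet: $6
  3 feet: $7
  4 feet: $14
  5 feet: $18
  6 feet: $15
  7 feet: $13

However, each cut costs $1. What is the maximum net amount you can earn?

Consider every possible first cut. r[k] is the best of p[i]+r[k−i] over all sellable i≤k, charging 1 whenever i<k.
r[1] = 3
r[2] = max(3+3-1, 6+0) = 6
r[3] = max(3+6-1, 6+3-1, 7+0) = 8
r[4] = max(3+8-1, 6+6-1, 7+3-1, 14+0) = 14
r[5] = max(3+14-1, 6+8-1, 7+6-1, 14+3-1, 18+0) = 18
r[6] = max(3+18-1, 6+14-1, 7+8-1, 14+6-1, 18+3-1, 15+0) = 20
r[7] = max(3+20-1, 6+18-1, 7+14-1, …, 15+3-1, 13+0) = 23
One optimal plan: pieces 5 + 2 (1 cut) → $24 − $1 = $23.

23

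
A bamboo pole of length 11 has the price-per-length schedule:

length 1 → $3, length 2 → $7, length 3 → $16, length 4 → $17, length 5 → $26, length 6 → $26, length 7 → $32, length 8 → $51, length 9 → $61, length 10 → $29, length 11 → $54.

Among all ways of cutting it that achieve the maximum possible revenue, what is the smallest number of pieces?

Consider every possible first cut. r[k] is the best of p[i]+r[k−i] over all sellable i≤k.
r[1] = 3
r[2] = 7
r[3] = 16
r[4] = 19  (first piece 1, then r[3]=16)
r[5] = 26
r[6] = 32  (first piece 3, then r[3]=16)
r[7] = 35  (first piece 1, then r[6]=32)
r[8] = 51
r[9] = 61
r[10] = 64  (first piece 1, then r[9]=61)
r[11] = 68  (first piece 2, then r[9]=61)
Maximum revenue is $68.
Now minimize piece count subject to staying optimal: for each k, pieces[k] = 1 + min over i with p[i]+r[k−i]=r[k] of pieces[k−i].
pieces[8] = 1
pieces[9] = 1
pieces[10] = 2
pieces[11] = 2

2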